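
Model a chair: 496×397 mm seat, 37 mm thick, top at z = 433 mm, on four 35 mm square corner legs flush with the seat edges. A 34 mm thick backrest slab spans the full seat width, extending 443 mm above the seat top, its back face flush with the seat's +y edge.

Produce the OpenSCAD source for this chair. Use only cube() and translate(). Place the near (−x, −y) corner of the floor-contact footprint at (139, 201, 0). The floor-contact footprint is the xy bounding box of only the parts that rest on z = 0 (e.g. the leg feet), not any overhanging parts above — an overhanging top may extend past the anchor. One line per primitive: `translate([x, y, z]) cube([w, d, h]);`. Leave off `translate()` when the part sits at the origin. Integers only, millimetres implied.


translate([139, 201, 396]) cube([496, 397, 37]);
translate([139, 201, 0]) cube([35, 35, 396]);
translate([600, 201, 0]) cube([35, 35, 396]);
translate([139, 563, 0]) cube([35, 35, 396]);
translate([600, 563, 0]) cube([35, 35, 396]);
translate([139, 564, 433]) cube([496, 34, 443]);


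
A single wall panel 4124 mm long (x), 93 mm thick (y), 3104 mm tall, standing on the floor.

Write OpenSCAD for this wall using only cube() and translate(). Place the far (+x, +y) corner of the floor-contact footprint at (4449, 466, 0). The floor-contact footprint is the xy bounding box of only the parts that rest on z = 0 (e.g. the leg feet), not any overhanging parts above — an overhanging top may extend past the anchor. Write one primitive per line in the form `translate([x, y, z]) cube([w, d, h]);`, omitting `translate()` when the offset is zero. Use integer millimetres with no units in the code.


translate([325, 373, 0]) cube([4124, 93, 3104]);


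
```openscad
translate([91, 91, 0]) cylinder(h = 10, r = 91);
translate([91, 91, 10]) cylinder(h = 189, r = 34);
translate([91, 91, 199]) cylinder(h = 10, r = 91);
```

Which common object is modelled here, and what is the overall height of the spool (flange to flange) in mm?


A spool. The overall height is 209 mm.

Three coaxial cylinders, large–small–large — a spool. Two 10 mm flanges and a 189 mm core give 10 + 189 + 10 = 209 mm.


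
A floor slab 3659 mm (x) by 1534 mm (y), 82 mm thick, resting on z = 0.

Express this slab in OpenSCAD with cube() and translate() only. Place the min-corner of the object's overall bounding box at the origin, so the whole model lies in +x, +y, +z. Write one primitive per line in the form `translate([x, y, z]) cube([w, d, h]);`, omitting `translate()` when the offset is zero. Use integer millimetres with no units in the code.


cube([3659, 1534, 82]);


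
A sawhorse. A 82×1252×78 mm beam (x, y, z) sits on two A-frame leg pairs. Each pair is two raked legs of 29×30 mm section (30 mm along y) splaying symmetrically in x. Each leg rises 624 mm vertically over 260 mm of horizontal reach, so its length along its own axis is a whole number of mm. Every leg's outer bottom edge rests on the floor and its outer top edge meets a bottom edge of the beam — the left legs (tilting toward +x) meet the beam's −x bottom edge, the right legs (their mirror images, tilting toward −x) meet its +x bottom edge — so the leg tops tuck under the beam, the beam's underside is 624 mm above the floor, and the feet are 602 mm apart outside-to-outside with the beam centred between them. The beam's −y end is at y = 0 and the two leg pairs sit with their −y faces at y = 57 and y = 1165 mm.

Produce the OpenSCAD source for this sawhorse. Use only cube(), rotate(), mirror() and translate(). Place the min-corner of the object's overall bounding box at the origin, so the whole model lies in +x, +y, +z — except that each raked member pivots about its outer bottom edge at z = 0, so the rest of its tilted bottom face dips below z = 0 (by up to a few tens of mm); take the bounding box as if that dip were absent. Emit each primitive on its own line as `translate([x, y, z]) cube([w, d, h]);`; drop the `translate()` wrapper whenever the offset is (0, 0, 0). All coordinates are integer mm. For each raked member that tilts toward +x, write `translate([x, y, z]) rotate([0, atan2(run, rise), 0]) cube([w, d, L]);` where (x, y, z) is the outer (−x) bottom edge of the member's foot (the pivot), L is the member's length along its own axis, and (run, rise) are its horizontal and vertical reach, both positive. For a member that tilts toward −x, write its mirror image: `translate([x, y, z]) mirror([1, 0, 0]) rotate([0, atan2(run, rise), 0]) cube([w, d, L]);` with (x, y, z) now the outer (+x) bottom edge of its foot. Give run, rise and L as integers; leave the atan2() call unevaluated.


translate([260, 0, 624]) cube([82, 1252, 78]);
translate([0, 57, 0]) rotate([0, atan2(260, 624), 0]) cube([29, 30, 676]);
translate([602, 57, 0]) mirror([1, 0, 0]) rotate([0, atan2(260, 624), 0]) cube([29, 30, 676]);
translate([0, 1165, 0]) rotate([0, atan2(260, 624), 0]) cube([29, 30, 676]);
translate([602, 1165, 0]) mirror([1, 0, 0]) rotate([0, atan2(260, 624), 0]) cube([29, 30, 676]);


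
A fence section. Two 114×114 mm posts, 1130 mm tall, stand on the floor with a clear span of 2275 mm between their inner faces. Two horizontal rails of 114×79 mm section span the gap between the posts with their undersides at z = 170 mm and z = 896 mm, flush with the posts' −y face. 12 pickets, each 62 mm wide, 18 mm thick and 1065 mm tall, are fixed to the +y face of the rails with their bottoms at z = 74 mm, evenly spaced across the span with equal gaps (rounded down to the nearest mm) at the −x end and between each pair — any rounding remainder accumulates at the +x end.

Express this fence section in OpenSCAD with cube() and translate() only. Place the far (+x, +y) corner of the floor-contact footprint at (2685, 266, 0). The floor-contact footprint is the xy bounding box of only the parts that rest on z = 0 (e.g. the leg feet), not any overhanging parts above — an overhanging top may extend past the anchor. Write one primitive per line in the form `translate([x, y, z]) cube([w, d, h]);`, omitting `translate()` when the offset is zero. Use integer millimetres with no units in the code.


translate([182, 152, 0]) cube([114, 114, 1130]);
translate([2571, 152, 0]) cube([114, 114, 1130]);
translate([296, 152, 170]) cube([2275, 114, 79]);
translate([296, 152, 896]) cube([2275, 114, 79]);
translate([413, 266, 74]) cube([62, 18, 1065]);
translate([592, 266, 74]) cube([62, 18, 1065]);
translate([771, 266, 74]) cube([62, 18, 1065]);
translate([950, 266, 74]) cube([62, 18, 1065]);
translate([1129, 266, 74]) cube([62, 18, 1065]);
translate([1308, 266, 74]) cube([62, 18, 1065]);
translate([1487, 266, 74]) cube([62, 18, 1065]);
translate([1666, 266, 74]) cube([62, 18, 1065]);
translate([1845, 266, 74]) cube([62, 18, 1065]);
translate([2024, 266, 74]) cube([62, 18, 1065]);
translate([2203, 266, 74]) cube([62, 18, 1065]);
translate([2382, 266, 74]) cube([62, 18, 1065]);


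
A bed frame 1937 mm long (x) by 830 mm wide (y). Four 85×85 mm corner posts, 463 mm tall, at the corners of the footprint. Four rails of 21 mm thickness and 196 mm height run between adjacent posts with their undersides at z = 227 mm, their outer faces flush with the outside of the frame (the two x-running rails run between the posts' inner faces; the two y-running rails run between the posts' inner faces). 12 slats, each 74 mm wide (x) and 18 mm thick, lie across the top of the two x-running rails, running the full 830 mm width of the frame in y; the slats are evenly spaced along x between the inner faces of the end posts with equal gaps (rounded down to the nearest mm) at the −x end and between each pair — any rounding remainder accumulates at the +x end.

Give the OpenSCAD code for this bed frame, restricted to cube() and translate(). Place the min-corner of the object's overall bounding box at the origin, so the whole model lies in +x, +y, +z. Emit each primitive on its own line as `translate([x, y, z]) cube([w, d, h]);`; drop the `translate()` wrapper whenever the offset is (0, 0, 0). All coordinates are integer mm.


// slat z = rail_z + rail_h = 227 + 196 = 423
// slat gap = ⌊(1767 − 12·74) / 13⌋ = 67
cube([85, 85, 463]);
translate([0, 745, 0]) cube([85, 85, 463]);
translate([1852, 0, 0]) cube([85, 85, 463]);
translate([1852, 745, 0]) cube([85, 85, 463]);
translate([85, 0, 227]) cube([1767, 21, 196]);
translate([85, 809, 227]) cube([1767, 21, 196]);
translate([0, 85, 227]) cube([21, 660, 196]);
translate([1916, 85, 227]) cube([21, 660, 196]);
translate([152, 0, 423]) cube([74, 830, 18]);
translate([293, 0, 423]) cube([74, 830, 18]);
translate([434, 0, 423]) cube([74, 830, 18]);
translate([575, 0, 423]) cube([74, 830, 18]);
translate([716, 0, 423]) cube([74, 830, 18]);
translate([857, 0, 423]) cube([74, 830, 18]);
translate([998, 0, 423]) cube([74, 830, 18]);
translate([1139, 0, 423]) cube([74, 830, 18]);
translate([1280, 0, 423]) cube([74, 830, 18]);
translate([1421, 0, 423]) cube([74, 830, 18]);
translate([1562, 0, 423]) cube([74, 830, 18]);
translate([1703, 0, 423]) cube([74, 830, 18]);


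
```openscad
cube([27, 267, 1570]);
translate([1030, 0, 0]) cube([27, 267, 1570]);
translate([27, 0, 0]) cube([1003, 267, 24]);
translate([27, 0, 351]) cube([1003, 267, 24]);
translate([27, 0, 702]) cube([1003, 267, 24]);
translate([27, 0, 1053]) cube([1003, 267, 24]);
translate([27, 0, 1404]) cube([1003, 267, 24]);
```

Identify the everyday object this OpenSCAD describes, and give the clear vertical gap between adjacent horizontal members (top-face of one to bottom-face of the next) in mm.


A bookshelf. The clear shelf gap is 327 mm.

Two tall side panels with 5 horizontal boards between them — a bookshelf. The first two shelf undersides are at z = 0 and z = 351; with shelf thickness 24, the clear gap is 351 − 0 − 24 = 327 mm.


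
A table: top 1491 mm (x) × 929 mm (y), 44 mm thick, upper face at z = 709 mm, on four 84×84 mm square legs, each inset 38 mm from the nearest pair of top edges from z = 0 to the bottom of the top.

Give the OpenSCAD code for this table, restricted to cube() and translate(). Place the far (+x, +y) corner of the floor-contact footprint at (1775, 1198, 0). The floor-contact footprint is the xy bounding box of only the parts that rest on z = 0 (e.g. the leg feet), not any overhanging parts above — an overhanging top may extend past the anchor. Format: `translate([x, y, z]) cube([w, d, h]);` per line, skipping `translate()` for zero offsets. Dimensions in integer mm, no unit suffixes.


// leg_h = 709 - 44 = 665
translate([322, 307, 665]) cube([1491, 929, 44]);
translate([360, 345, 0]) cube([84, 84, 665]);
translate([1691, 345, 0]) cube([84, 84, 665]);
translate([360, 1114, 0]) cube([84, 84, 665]);
translate([1691, 1114, 0]) cube([84, 84, 665]);


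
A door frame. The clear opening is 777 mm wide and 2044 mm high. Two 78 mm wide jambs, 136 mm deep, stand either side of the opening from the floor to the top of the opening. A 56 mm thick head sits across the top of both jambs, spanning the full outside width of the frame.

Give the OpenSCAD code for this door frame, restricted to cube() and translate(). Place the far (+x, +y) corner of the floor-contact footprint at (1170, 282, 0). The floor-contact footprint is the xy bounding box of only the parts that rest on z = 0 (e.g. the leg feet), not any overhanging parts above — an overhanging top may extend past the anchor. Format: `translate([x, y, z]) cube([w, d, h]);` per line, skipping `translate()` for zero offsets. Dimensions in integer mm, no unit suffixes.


translate([237, 146, 0]) cube([78, 136, 2044]);
translate([1092, 146, 0]) cube([78, 136, 2044]);
translate([237, 146, 2044]) cube([933, 136, 56]);


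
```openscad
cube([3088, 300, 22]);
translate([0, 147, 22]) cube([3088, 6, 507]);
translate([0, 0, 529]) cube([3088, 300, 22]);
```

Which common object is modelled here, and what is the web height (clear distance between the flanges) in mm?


An I-beam. The web height is 507 mm.

Two wide flanges with a thin centred web — an I-beam. Overall 551 mm minus two 22 mm flanges gives a web of 551 − 2·22 = 507 mm.


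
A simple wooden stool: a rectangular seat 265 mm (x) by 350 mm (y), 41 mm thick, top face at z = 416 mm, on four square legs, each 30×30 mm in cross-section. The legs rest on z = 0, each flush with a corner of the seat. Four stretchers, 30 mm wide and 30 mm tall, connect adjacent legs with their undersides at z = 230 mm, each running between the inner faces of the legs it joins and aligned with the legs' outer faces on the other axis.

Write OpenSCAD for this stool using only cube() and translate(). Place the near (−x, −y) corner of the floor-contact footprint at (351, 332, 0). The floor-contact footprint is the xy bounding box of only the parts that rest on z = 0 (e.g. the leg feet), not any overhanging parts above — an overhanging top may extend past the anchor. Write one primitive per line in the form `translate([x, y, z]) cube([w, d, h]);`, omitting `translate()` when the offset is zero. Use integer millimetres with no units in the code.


translate([351, 332, 375]) cube([265, 350, 41]);
translate([351, 332, 0]) cube([30, 30, 375]);
translate([586, 332, 0]) cube([30, 30, 375]);
translate([351, 652, 0]) cube([30, 30, 375]);
translate([586, 652, 0]) cube([30, 30, 375]);
translate([381, 332, 230]) cube([205, 30, 30]);
translate([381, 652, 230]) cube([205, 30, 30]);
translate([351, 362, 230]) cube([30, 290, 30]);
translate([586, 362, 230]) cube([30, 290, 30]);


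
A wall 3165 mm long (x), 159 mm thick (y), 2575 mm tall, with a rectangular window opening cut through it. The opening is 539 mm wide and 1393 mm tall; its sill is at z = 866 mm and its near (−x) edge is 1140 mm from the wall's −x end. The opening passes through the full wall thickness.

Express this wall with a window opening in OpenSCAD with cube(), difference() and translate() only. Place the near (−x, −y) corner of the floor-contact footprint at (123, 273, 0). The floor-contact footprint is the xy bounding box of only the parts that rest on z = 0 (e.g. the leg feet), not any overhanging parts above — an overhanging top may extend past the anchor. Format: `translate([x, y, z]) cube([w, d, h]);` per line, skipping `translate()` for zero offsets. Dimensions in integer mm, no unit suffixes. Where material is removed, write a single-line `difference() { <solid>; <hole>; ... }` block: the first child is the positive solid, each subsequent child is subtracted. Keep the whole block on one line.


difference() { translate([123, 273, 0]) cube([3165, 159, 2575]); translate([1263, 273, 866]) cube([539, 159, 1393]); }


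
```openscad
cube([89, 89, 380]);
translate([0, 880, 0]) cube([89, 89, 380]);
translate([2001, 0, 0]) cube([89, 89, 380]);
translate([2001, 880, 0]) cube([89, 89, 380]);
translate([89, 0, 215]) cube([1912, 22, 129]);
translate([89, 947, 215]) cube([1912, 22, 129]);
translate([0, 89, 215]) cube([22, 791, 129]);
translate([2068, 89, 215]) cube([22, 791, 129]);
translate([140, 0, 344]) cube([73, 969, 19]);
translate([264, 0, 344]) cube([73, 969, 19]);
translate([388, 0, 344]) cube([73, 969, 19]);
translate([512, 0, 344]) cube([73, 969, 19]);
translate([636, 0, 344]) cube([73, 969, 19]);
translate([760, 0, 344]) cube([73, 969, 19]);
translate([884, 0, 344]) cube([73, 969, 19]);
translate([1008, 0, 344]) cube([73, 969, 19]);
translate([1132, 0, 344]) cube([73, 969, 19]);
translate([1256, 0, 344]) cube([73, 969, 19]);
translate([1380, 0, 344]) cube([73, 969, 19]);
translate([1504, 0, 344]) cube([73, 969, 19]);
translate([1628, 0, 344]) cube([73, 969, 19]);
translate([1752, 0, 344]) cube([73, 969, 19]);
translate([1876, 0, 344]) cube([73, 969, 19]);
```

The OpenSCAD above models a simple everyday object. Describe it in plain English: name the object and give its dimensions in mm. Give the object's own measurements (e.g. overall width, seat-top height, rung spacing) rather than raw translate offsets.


A bed frame 2090 mm long (x) by 969 mm wide (y). Four 89×89 mm corner posts, 380 mm tall, at the corners of the footprint. Four rails of 22 mm thickness and 129 mm height run between adjacent posts with their undersides at z = 215 mm, their outer faces flush with the outside of the frame (the two x-running rails run between the posts' inner faces; the two y-running rails run between the posts' inner faces). 15 slats, each 73 mm wide (x) and 19 mm thick, lie across the top of the two x-running rails, running the full 969 mm width of the frame in y; along x they sit between the end posts with a 51 mm gap after the −x posts and between neighbouring slats, leaving 52 mm before the +x posts.


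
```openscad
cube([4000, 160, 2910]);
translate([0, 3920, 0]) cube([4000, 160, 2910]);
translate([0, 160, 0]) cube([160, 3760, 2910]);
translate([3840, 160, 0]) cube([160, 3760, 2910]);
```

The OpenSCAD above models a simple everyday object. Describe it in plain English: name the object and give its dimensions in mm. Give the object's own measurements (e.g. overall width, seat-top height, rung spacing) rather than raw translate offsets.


The wall frame of a small rectangular building: four walls, each 2910 mm tall and 160 mm thick, enclosing a footprint 4000 mm (x) by 4080 mm (y) outside-to-outside, with no floor or roof. The front and back walls (the −y and +y sides) span the full width; the two side walls fit between them.


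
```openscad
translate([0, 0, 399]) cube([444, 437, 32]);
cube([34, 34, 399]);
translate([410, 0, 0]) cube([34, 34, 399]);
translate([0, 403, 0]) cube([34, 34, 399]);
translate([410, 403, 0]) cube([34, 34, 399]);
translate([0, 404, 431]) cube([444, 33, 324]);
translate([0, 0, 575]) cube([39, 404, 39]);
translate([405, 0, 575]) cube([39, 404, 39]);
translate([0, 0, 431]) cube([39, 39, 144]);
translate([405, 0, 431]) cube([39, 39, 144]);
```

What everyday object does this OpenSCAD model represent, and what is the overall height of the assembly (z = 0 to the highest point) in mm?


A chair. The overall height is 755 mm.

A slab on four corner posts with a tall panel at the back — a chair. The seat slab sits at z = 399 with thickness 32, and the 324 mm backrest starts at the seat top, so the overall height is 399 + 32 + 324 = 755 mm.


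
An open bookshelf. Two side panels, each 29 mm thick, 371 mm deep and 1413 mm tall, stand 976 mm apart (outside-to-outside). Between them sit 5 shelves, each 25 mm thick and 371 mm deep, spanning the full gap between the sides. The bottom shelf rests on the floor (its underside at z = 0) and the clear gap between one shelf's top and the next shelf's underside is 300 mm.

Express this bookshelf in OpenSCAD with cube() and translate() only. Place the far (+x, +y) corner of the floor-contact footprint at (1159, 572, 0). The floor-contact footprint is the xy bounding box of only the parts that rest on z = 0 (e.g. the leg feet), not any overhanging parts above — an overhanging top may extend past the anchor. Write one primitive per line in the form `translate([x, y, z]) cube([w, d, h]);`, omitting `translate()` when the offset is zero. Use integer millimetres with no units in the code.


translate([183, 201, 0]) cube([29, 371, 1413]);
translate([1130, 201, 0]) cube([29, 371, 1413]);
translate([212, 201, 0]) cube([918, 371, 25]);
translate([212, 201, 325]) cube([918, 371, 25]);
translate([212, 201, 650]) cube([918, 371, 25]);
translate([212, 201, 975]) cube([918, 371, 25]);
translate([212, 201, 1300]) cube([918, 371, 25]);


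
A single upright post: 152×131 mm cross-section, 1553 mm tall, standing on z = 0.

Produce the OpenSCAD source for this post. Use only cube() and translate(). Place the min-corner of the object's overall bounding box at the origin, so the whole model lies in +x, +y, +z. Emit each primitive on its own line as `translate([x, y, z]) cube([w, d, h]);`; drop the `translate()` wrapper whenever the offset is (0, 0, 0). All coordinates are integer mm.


cube([152, 131, 1553]);


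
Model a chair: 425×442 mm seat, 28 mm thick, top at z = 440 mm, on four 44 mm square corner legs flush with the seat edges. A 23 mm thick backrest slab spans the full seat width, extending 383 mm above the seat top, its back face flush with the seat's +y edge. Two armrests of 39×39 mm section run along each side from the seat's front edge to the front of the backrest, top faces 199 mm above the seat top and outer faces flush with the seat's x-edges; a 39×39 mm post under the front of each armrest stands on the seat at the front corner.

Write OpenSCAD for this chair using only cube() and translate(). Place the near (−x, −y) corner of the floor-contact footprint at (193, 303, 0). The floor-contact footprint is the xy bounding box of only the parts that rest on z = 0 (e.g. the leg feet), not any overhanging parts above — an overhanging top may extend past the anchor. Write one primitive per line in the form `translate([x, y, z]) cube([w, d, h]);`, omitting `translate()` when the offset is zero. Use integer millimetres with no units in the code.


translate([193, 303, 412]) cube([425, 442, 28]);
translate([193, 303, 0]) cube([44, 44, 412]);
translate([574, 303, 0]) cube([44, 44, 412]);
translate([193, 701, 0]) cube([44, 44, 412]);
translate([574, 701, 0]) cube([44, 44, 412]);
translate([193, 722, 440]) cube([425, 23, 383]);
translate([193, 303, 600]) cube([39, 419, 39]);
translate([579, 303, 600]) cube([39, 419, 39]);
translate([193, 303, 440]) cube([39, 39, 160]);
translate([579, 303, 440]) cube([39, 39, 160]);


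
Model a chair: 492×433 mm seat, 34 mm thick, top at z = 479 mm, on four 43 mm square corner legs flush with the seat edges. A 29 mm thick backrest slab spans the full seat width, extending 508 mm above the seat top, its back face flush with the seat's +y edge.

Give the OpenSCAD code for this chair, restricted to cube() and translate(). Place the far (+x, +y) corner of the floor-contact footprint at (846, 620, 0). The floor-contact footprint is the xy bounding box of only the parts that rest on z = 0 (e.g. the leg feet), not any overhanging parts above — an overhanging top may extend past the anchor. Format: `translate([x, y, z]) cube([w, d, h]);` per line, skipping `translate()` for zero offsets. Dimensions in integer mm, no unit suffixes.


translate([354, 187, 445]) cube([492, 433, 34]);
translate([354, 187, 0]) cube([43, 43, 445]);
translate([803, 187, 0]) cube([43, 43, 445]);
translate([354, 577, 0]) cube([43, 43, 445]);
translate([803, 577, 0]) cube([43, 43, 445]);
translate([354, 591, 479]) cube([492, 29, 508]);


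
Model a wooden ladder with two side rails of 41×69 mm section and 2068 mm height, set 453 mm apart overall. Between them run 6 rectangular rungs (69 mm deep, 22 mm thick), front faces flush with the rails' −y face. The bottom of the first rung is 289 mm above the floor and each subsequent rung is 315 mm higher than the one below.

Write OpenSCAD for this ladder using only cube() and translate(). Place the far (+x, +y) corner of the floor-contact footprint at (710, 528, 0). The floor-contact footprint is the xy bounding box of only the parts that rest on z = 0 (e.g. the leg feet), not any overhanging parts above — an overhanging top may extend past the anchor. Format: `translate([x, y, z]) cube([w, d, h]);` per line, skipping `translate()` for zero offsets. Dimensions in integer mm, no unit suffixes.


translate([257, 459, 0]) cube([41, 69, 2068]);
translate([669, 459, 0]) cube([41, 69, 2068]);
translate([298, 459, 289]) cube([371, 69, 22]);
translate([298, 459, 604]) cube([371, 69, 22]);
translate([298, 459, 919]) cube([371, 69, 22]);
translate([298, 459, 1234]) cube([371, 69, 22]);
translate([298, 459, 1549]) cube([371, 69, 22]);
translate([298, 459, 1864]) cube([371, 69, 22]);


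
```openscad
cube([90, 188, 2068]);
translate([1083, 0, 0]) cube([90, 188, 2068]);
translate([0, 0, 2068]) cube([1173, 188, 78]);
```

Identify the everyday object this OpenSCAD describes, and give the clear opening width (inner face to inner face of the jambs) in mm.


A door frame. The clear opening width is 993 mm.

Two 2068 mm tall posts with a header on top — a door frame. The left jamb is 90 mm wide at x = 0; the right jamb starts at x = 1083. The clear opening is 1083 − 90 = 993 mm.


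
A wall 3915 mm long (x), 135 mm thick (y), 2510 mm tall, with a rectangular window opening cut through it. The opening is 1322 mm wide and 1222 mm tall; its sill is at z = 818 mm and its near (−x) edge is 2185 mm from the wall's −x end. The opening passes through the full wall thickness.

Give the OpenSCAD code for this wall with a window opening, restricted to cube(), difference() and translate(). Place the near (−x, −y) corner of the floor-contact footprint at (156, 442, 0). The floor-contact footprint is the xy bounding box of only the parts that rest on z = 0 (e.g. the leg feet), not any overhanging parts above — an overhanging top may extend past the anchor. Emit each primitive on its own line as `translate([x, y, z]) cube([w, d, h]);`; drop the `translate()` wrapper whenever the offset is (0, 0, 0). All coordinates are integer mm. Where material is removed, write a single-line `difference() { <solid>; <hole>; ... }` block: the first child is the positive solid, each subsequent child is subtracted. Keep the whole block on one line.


difference() { translate([156, 442, 0]) cube([3915, 135, 2510]); translate([2341, 442, 818]) cube([1322, 135, 1222]); }


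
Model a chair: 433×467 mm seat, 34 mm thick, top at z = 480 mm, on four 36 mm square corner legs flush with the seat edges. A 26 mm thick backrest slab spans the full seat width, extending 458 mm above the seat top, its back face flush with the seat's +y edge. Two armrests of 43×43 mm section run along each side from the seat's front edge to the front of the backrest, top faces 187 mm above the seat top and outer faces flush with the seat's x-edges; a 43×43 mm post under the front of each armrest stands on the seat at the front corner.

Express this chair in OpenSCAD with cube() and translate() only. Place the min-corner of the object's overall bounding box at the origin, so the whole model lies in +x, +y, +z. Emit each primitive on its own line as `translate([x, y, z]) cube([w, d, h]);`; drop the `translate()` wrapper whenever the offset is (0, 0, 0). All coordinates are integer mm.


// leg_h = 480 - 34 = 446
// arm post h = 187 - 43 = 144
translate([0, 0, 446]) cube([433, 467, 34]);
cube([36, 36, 446]);
translate([397, 0, 0]) cube([36, 36, 446]);
translate([0, 431, 0]) cube([36, 36, 446]);
translate([397, 431, 0]) cube([36, 36, 446]);
translate([0, 441, 480]) cube([433, 26, 458]);
translate([0, 0, 624]) cube([43, 441, 43]);
translate([390, 0, 624]) cube([43, 441, 43]);
translate([0, 0, 480]) cube([43, 43, 144]);
translate([390, 0, 480]) cube([43, 43, 144]);


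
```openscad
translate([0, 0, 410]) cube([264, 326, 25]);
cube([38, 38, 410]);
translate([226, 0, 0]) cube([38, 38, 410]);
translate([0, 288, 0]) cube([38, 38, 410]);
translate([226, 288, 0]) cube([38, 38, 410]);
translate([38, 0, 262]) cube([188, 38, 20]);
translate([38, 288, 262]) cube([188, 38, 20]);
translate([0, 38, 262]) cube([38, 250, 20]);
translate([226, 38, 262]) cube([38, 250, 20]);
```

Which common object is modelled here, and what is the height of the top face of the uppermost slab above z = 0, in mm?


A stool. The seat height is 435 mm.

A 264×326×25 slab at z = 410 on four corner posts — a stool. The seat top is 410 + 25 = 435 mm.


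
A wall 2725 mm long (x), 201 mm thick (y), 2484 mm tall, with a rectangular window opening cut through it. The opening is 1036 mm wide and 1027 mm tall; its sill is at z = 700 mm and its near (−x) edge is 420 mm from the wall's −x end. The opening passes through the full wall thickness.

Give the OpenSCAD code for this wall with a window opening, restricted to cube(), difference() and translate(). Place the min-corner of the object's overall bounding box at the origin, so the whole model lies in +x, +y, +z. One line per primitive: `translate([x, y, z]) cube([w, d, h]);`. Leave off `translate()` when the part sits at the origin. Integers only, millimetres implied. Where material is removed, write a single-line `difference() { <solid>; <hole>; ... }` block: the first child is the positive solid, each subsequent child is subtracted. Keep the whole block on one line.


difference() { cube([2725, 201, 2484]); translate([420, 0, 700]) cube([1036, 201, 1027]); }


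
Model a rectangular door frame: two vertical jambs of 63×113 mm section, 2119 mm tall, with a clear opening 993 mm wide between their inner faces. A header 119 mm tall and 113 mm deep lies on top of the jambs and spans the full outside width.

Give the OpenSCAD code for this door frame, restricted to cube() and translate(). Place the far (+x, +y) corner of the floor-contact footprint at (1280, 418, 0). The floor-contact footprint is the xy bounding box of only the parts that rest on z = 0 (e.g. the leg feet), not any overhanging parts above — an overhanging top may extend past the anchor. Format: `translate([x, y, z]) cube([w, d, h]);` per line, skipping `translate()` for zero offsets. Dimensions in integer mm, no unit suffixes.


translate([161, 305, 0]) cube([63, 113, 2119]);
translate([1217, 305, 0]) cube([63, 113, 2119]);
translate([161, 305, 2119]) cube([1119, 113, 119]);


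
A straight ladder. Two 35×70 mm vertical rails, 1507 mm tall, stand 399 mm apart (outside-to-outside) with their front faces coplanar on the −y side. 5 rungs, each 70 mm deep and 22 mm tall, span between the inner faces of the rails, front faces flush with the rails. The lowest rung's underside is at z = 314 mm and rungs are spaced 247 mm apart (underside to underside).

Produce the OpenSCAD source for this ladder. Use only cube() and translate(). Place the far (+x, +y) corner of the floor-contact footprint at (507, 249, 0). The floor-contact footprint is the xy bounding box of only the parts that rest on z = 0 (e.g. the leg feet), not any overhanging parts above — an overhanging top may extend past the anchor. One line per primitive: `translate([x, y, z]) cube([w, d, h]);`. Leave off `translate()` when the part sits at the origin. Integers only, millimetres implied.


translate([108, 179, 0]) cube([35, 70, 1507]);
translate([472, 179, 0]) cube([35, 70, 1507]);
translate([143, 179, 314]) cube([329, 70, 22]);
translate([143, 179, 561]) cube([329, 70, 22]);
translate([143, 179, 808]) cube([329, 70, 22]);
translate([143, 179, 1055]) cube([329, 70, 22]);
translate([143, 179, 1302]) cube([329, 70, 22]);


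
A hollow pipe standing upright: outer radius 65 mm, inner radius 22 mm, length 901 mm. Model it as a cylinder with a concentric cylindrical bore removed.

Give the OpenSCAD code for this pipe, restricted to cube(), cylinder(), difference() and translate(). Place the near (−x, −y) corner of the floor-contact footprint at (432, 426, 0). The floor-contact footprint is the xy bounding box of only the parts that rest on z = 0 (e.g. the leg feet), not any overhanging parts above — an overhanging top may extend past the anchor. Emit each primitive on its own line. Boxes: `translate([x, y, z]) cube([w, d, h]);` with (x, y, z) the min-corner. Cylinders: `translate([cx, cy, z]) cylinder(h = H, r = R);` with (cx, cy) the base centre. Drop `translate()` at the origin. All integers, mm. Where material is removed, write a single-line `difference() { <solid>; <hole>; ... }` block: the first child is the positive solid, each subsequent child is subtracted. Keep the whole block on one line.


difference() { translate([497, 491, 0]) cylinder(h = 901, r = 65); translate([497, 491, 0]) cylinder(h = 901, r = 22); }


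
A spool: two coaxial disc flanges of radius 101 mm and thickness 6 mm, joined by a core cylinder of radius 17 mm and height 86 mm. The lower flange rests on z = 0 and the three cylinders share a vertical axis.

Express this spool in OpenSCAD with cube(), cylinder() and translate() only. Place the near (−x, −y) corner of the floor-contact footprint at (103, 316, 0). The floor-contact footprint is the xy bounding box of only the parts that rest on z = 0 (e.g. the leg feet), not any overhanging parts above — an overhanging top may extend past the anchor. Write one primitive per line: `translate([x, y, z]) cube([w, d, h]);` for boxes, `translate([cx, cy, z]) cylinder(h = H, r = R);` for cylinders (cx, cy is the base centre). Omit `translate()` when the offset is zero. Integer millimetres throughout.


translate([204, 417, 0]) cylinder(h = 6, r = 101);
translate([204, 417, 6]) cylinder(h = 86, r = 17);
translate([204, 417, 92]) cylinder(h = 6, r = 101);


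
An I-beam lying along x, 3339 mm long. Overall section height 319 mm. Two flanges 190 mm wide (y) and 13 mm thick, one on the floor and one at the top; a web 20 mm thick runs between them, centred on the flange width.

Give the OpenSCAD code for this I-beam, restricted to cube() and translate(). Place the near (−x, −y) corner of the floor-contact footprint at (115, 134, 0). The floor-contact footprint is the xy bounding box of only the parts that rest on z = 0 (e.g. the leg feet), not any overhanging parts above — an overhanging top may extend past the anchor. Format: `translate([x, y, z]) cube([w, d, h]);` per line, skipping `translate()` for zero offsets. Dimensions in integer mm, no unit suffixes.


translate([115, 134, 0]) cube([3339, 190, 13]);
translate([115, 219, 13]) cube([3339, 20, 293]);
translate([115, 134, 306]) cube([3339, 190, 13]);


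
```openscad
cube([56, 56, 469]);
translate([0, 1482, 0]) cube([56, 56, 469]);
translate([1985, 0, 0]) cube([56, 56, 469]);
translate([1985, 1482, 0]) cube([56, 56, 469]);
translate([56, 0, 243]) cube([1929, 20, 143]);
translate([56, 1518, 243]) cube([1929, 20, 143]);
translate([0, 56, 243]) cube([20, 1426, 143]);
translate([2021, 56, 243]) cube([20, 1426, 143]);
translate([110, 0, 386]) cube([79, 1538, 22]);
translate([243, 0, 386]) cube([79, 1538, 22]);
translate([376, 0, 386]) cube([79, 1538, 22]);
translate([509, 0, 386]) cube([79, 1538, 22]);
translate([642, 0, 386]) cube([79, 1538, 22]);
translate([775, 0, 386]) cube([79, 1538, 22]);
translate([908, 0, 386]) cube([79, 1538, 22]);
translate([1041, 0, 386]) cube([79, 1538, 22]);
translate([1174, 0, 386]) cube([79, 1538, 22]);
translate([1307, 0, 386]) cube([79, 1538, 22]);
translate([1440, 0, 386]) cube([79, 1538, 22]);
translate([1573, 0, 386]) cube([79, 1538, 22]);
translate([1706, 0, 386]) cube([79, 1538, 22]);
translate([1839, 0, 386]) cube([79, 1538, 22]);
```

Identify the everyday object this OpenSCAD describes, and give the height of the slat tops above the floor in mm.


A bed frame. The slat-top height is 408 mm.

Four posts, four rails, and a row of slats — a bed frame. Slats sit on the rails at z = 243 + 143 = 386; with slat thickness 22, the top is 408 mm.


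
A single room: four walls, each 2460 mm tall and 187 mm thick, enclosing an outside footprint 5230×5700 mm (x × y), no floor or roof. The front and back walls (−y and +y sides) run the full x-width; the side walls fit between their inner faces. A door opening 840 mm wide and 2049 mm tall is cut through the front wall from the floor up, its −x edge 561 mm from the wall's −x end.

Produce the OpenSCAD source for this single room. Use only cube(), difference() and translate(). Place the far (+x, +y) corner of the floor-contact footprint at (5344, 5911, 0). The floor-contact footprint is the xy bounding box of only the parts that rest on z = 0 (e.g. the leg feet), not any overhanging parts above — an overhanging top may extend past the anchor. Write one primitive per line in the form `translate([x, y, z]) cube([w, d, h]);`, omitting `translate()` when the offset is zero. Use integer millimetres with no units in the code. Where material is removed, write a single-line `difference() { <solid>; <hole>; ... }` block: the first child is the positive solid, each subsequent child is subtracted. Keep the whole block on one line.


difference() { translate([114, 211, 0]) cube([5230, 187, 2460]); translate([675, 211, 0]) cube([840, 187, 2049]); }
translate([114, 5724, 0]) cube([5230, 187, 2460]);
translate([114, 398, 0]) cube([187, 5326, 2460]);
translate([5157, 398, 0]) cube([187, 5326, 2460]);


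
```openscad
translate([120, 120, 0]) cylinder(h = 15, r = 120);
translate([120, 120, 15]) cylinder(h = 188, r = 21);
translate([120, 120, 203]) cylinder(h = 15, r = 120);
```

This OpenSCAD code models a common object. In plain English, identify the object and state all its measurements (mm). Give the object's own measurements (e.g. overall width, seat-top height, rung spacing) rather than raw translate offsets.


A spool: two coaxial disc flanges of radius 120 mm and thickness 15 mm, joined by a core cylinder of radius 21 mm and height 188 mm. The lower flange rests on z = 0 and the three cylinders share a vertical axis.


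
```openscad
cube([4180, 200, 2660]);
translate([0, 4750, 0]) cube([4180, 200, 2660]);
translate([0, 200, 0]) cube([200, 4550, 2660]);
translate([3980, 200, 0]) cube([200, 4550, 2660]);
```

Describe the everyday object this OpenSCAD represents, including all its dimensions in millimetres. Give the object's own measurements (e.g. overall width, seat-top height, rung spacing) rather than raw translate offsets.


The wall frame of a small rectangular building: four walls, each 2660 mm tall and 200 mm thick, enclosing a footprint 4180 mm (x) by 4950 mm (y) outside-to-outside, with no floor or roof. The front and back walls (the −y and +y sides) span the full width; the two side walls fit between them.


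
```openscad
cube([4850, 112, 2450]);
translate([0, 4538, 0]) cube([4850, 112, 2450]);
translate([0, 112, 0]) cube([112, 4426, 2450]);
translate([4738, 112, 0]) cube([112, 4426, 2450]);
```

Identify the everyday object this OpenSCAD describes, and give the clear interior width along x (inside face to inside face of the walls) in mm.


A house (or room) frame. The interior width is 4626 mm.

Four 2450 mm walls enclosing a rectangle with no floor or roof — a room or house frame. Outside width is 4850 mm and wall thickness is 112 mm, so the interior width is 4850 − 2 × 112 = 4626 mm.


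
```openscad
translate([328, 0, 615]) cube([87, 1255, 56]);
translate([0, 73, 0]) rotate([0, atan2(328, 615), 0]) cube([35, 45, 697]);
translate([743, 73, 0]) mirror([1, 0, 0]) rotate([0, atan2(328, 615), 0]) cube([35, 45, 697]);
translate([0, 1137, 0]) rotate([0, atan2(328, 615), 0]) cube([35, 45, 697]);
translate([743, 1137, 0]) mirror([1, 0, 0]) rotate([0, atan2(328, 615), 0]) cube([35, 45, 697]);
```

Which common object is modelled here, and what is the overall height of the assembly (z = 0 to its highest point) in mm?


A sawhorse. The overall height is 671 mm.

A beam across two mirrored pairs of raked legs — a sawhorse. The beam's underside is at z = 615 (matching the legs' vertical rise in atan2(328, 615)) and the beam is 56 mm tall, so its top is at 615 + 56 = 671 mm. The raked legs top out at the beam's underside, so that is the highest point.


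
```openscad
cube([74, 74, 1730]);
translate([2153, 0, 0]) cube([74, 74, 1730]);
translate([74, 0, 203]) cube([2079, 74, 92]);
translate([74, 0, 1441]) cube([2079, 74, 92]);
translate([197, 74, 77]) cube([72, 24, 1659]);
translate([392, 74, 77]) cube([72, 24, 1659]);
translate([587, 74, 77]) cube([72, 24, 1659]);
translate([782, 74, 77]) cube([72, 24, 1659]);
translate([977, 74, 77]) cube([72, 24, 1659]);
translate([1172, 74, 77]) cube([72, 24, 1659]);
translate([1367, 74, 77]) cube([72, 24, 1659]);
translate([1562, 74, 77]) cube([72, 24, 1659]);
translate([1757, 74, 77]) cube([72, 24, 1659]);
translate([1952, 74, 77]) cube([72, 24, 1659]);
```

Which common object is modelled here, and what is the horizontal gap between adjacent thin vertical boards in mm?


A fence section. The picket gap is 123 mm.

Two posts, two rails, 10 pickets — a fence section. Span 2079 mm holds 10 pickets of 72 mm with 11 equal gaps: ⌊(2079 − 10·72) / 11⌋ = 123 mm.


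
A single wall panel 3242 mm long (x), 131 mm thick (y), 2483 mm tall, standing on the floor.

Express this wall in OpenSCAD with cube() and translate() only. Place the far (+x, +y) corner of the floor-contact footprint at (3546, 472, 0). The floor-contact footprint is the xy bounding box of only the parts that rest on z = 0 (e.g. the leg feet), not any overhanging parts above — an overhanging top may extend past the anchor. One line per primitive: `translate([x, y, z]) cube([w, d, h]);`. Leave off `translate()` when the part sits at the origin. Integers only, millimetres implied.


translate([304, 341, 0]) cube([3242, 131, 2483]);
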